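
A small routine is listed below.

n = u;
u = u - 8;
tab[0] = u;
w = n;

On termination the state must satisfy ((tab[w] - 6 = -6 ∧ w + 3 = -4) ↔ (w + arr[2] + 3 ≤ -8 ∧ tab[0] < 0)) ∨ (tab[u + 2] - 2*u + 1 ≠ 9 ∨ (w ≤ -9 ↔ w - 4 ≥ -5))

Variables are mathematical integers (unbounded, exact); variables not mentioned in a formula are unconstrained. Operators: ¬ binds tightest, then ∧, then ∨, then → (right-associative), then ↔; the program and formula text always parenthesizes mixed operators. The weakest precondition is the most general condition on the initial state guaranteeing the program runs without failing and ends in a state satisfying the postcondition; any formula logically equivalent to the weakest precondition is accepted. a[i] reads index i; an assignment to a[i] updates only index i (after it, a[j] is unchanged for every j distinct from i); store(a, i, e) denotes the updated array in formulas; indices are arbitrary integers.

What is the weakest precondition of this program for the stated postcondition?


Working backward. After the program, the postcondition ((tab[w] - 6 = -6 ∧ w + 3 = -4) ↔ (w + arr[2] + 3 ≤ -8 ∧ tab[0] < 0)) ∨ (tab[u + 2] - 2*u + 1 ≠ 9 ∨ (w ≤ -9 ↔ w - 4 ≥ -5)) must hold; in canonical form it is ((tab[w] = 0 ∧ w = -7) ↔ (arr[2] + w ≤ -11 ∧ tab[0] < 0)) ∨ tab[u + 2] ≠ 2*u + 8 ∨ (w ≤ -9 ↔ w ≥ -1).
Before w := n: ((tab[n] = 0 ∧ n = -7) ↔ (arr[2] + n ≤ -11 ∧ tab[0] < 0)) ∨ tab[u + 2] ≠ 2*u + 8 ∨ (n ≤ -9 ↔ n ≥ -1)
Before tab[0] := u: ((store(tab, 0, u)[n] = 0 ∧ n = -7) ↔ (arr[2] + n ≤ -11 ∧ u < 0)) ∨ store(tab, 0, u)[u + 2] ≠ 2*u + 8 ∨ (n ≤ -9 ↔ n ≥ -1)
Before u := u - 8: ((store(tab, 0, u - 8)[n] = 0 ∧ n = -7) ↔ (arr[2] + n ≤ -11 ∧ u < 8)) ∨ store(tab, 0, u - 8)[u - 6] ≠ 2*u - 8 ∨ (n ≤ -9 ↔ n ≥ -1)
Before n := u: ((store(tab, 0, u - 8)[u] = 0 ∧ u = -7) ↔ (arr[2] + u ≤ -11 ∧ u < 8)) ∨ store(tab, 0, u - 8)[u - 6] ≠ 2*u - 8 ∨ (u ≤ -9 ↔ u ≥ -1)
Answer: WP = ((store(tab, 0, u - 8)[u] = 0 ∧ u = -7) ↔ (arr[2] + u ≤ -11 ∧ u < 8)) ∨ store(tab, 0, u - 8)[u - 6] ≠ 2*u - 8 ∨ (u ≤ -9 ↔ u ≥ -1)


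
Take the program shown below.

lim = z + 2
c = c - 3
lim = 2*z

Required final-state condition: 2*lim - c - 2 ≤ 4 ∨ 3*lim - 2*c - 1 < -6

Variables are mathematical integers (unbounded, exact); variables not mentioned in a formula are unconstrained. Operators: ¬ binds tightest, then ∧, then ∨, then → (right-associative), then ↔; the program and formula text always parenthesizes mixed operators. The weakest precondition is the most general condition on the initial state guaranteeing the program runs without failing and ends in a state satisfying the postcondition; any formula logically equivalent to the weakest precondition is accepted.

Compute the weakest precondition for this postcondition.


Working backward. After the program, the postcondition 2*lim - c - 2 ≤ 4 ∨ 3*lim - 2*c - 1 < -6 must hold; in canonical form it is 2*lim ≤ c + 6 ∨ 3*lim < 2*c - 5.
Before lim := 2*z: 4*z ≤ c + 6 ∨ 6*z < 2*c - 5
Before c := c - 3: 4*z ≤ c + 3 ∨ 6*z < 2*c - 11
Before lim := z + 2: 4*z ≤ c + 3 ∨ 6*z < 2*c - 11
Answer: WP = 4*z ≤ c + 3 ∨ 6*z < 2*c - 11


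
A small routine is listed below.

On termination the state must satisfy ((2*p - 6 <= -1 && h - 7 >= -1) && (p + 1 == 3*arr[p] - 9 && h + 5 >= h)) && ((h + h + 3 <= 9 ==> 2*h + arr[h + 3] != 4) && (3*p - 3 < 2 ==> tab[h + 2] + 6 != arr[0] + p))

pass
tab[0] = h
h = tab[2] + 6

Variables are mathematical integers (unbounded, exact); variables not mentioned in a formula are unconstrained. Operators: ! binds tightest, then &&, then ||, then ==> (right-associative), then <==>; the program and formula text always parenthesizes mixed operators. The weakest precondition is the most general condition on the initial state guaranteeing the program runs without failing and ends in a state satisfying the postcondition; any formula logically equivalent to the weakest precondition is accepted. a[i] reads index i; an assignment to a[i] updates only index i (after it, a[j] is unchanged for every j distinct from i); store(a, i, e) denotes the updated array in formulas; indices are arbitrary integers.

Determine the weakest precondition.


Working backward. After the program, the postcondition ((2*p - 6 <= -1 && h - 7 >= -1) && (p + 1 == 3*arr[p] - 9 && h + 5 >= h)) && ((h + h + 3 <= 9 ==> 2*h + arr[h + 3] != 4) && (3*p - 3 < 2 ==> tab[h + 2] + 6 != arr[0] + p)) must hold; in canonical form it is 2*p <= 5 && h >= 6 && p == 3*arr[p] - 10 && (2*h <= 6 ==> arr[h + 3] + 2*h != 4) && (3*p < 5 ==> tab[h + 2] != arr[0] + p - 6).
Before h := tab[2] + 6: 2*p <= 5 && tab[2] >= 0 && p == 3*arr[p] - 10 && (2*tab[2] <= -6 ==> arr[tab[2] + 9] + 2*tab[2] != -8) && (3*p < 5 ==> tab[tab[2] + 8] != arr[0] + p - 6)
Before tab[0] := h: 2*p <= 5 && tab[2] >= 0 && p == 3*arr[p] - 10 && (2*tab[2] <= -6 ==> arr[tab[2] + 9] + 2*tab[2] != -8) && (3*p < 5 ==> store(tab, 0, h)[tab[2] + 8] != arr[0] + p - 6)
Before skip: 2*p <= 5 && tab[2] >= 0 && p == 3*arr[p] - 10 && (2*tab[2] <= -6 ==> arr[tab[2] + 9] + 2*tab[2] != -8) && (3*p < 5 ==> store(tab, 0, h)[tab[2] + 8] != arr[0] + p - 6)
Answer: WP = 2*p <= 5 && tab[2] >= 0 && p == 3*arr[p] - 10 && (2*tab[2] <= -6 ==> arr[tab[2] + 9] + 2*tab[2] != -8) && (3*p < 5 ==> store(tab, 0, h)[tab[2] + 8] != arr[0] + p - 6)


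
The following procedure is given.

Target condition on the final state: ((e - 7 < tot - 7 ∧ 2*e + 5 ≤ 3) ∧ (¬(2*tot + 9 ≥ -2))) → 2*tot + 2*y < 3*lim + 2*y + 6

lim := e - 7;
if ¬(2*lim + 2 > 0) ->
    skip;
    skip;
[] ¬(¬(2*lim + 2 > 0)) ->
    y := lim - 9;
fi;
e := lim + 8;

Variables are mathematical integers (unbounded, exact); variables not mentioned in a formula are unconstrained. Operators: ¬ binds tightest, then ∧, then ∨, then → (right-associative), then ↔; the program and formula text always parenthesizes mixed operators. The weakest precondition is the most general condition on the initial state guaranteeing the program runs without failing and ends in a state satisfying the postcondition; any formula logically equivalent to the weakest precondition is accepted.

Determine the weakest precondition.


Working backward. After the program, the postcondition ((e - 7 < tot - 7 ∧ 2*e + 5 ≤ 3) ∧ (¬(2*tot + 9 ≥ -2))) → 2*tot + 2*y < 3*lim + 2*y + 6 must hold; in canonical form it is (e < tot ∧ 2*e ≤ -2 ∧ (¬(2*tot ≥ -11))) → 2*tot < 3*lim + 6.
Before e := lim + 8: (lim < tot - 8 ∧ 2*lim ≤ -18 ∧ (¬(2*tot ≥ -11))) → 2*tot < 3*lim + 6
Then branch requires (lim < tot - 8 ∧ 2*lim ≤ -18 ∧ (¬(2*tot ≥ -11))) → 2*tot < 3*lim + 6; else branch requires (lim < tot - 8 ∧ 2*lim ≤ -18 ∧ (¬(2*tot ≥ -11))) → 2*tot < 3*lim + 6.
Before the if: ((¬(2*lim > -2)) → ((lim < tot - 8 ∧ 2*lim ≤ -18 ∧ (¬(2*tot ≥ -11))) → 2*tot < 3*lim + 6)) ∧ (2*lim > -2 → ((lim < tot - 8 ∧ 2*lim ≤ -18 ∧ (¬(2*tot ≥ -11))) → 2*tot < 3*lim + 6))
Before lim := e - 7: ((¬(2*e > 12)) → ((e < tot - 1 ∧ 2*e ≤ -4 ∧ (¬(2*tot ≥ -11))) → 2*tot < 3*e - 15)) ∧ (2*e > 12 → ((e < tot - 1 ∧ 2*e ≤ -4 ∧ (¬(2*tot ≥ -11))) → 2*tot < 3*e - 15))
Answer: WP = ((¬(2*e > 12)) → ((e < tot - 1 ∧ 2*e ≤ -4 ∧ (¬(2*tot ≥ -11))) → 2*tot < 3*e - 15)) ∧ (2*e > 12 → ((e < tot - 1 ∧ 2*e ≤ -4 ∧ (¬(2*tot ≥ -11))) → 2*tot < 3*e - 15))


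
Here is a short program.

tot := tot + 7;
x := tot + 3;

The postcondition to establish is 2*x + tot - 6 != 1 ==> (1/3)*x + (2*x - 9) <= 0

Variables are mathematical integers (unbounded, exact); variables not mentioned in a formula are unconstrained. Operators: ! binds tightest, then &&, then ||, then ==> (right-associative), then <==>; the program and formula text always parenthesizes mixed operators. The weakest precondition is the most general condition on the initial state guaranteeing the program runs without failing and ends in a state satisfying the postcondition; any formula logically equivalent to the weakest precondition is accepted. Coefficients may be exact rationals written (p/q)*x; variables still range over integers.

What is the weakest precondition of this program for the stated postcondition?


Working backward. After the program, the postcondition 2*x + tot - 6 != 1 ==> (1/3)*x + (2*x - 9) <= 0 must hold; in canonical form it is tot + 2*x != 7 ==> (7/3)*x <= 9.
Before x := tot + 3: 3*tot != 1 ==> (7/3)*tot <= 2
Before tot := tot + 7: 3*tot != -20 ==> (7/3)*tot <= -43/3
Answer: WP = 3*tot != -20 ==> (7/3)*tot <= -43/3


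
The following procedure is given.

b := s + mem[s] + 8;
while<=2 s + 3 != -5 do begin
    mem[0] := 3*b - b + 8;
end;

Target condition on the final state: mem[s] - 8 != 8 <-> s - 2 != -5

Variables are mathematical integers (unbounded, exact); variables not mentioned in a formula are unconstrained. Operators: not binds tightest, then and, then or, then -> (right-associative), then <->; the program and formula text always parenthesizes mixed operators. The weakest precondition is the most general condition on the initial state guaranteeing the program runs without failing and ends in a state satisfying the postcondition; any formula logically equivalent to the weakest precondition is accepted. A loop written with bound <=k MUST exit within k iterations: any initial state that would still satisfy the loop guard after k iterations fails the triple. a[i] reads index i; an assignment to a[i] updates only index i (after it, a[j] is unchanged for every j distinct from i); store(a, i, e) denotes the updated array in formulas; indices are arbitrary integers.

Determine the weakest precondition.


Working backward. After the program, the postcondition mem[s] - 8 != 8 <-> s - 2 != -5 must hold; in canonical form it is mem[s] != 16 <-> s != -3.
Before the loop (bound <=2), unroll the exhaustion recursion (WP_0 = exit-now case; WP_j = one more guarded iteration, up to j = 2):
  WP_0: (not (s != -8)) and (mem[s] != 16 <-> s != -3)
  WP_1: (s != -8 -> ((not (s != -8)) and (store(mem, 0, 2*b + 8)[s] != 16 <-> s != -3))) and ((not (s != -8)) -> (mem[s] != 16 <-> s != -3))
  WP_2: (s != -8 -> ((s != -8 -> ((not (s != -8)) and (store(store(mem, 0, 2*b + 8), 0, 2*b + 8)[s] != 16 <-> s != -3))) and ((not (s != -8)) -> (store(mem, 0, 2*b + 8)[s] != 16 <-> s != -3)))) and ((not (s != -8)) -> (mem[s] != 16 <-> s != -3))
So before the loop: (s != -8 -> ((s != -8 -> ((not (s != -8)) and (store(store(mem, 0, 2*b + 8), 0, 2*b + 8)[s] != 16 <-> s != -3))) and ((not (s != -8)) -> (store(mem, 0, 2*b + 8)[s] != 16 <-> s != -3)))) and ((not (s != -8)) -> (mem[s] != 16 <-> s != -3))
Before b := s + mem[s] + 8: (s != -8 -> ((s != -8 -> ((not (s != -8)) and (store(store(mem, 0, 2*mem[s] + 2*s + 24), 0, 2*mem[s] + 2*s + 24)[s] != 16 <-> s != -3))) and ((not (s != -8)) -> (store(mem, 0, 2*mem[s] + 2*s + 24)[s] != 16 <-> s != -3)))) and ((not (s != -8)) -> (mem[s] != 16 <-> s != -3))
Answer: WP = (s != -8 -> ((s != -8 -> ((not (s != -8)) and (store(store(mem, 0, 2*mem[s] + 2*s + 24), 0, 2*mem[s] + 2*s + 24)[s] != 16 <-> s != -3))) and ((not (s != -8)) -> (store(mem, 0, 2*mem[s] + 2*s + 24)[s] != 16 <-> s != -3)))) and ((not (s != -8)) -> (mem[s] != 16 <-> s != -3))


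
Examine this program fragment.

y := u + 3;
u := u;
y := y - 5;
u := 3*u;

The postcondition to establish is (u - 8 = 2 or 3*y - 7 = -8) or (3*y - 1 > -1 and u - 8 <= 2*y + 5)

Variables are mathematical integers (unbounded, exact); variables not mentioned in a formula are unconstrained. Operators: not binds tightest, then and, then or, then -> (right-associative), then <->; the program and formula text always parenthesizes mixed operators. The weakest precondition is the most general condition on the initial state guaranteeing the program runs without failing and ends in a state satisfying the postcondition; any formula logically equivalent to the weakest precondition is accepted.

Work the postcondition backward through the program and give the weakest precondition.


Working backward. After the program, the postcondition (u - 8 = 2 or 3*y - 7 = -8) or (3*y - 1 > -1 and u - 8 <= 2*y + 5) must hold; in canonical form it is u = 10 or 3*y = -1 or (3*y > 0 and u <= 2*y + 13).
Before u := 3*u: 3*u = 10 or 3*y = -1 or (3*y > 0 and 3*u <= 2*y + 13)
Before y := y - 5: 3*u = 10 or 3*y = 14 or (3*y > 15 and 3*u <= 2*y + 3)
Before u := u: 3*u = 10 or 3*y = 14 or (3*y > 15 and 3*u <= 2*y + 3)
Before y := u + 3: 3*u = 10 or 3*u = 5 or (3*u > 6 and u <= 9)
Answer: WP = 3*u = 10 or 3*u = 5 or (3*u > 6 and u <= 9)


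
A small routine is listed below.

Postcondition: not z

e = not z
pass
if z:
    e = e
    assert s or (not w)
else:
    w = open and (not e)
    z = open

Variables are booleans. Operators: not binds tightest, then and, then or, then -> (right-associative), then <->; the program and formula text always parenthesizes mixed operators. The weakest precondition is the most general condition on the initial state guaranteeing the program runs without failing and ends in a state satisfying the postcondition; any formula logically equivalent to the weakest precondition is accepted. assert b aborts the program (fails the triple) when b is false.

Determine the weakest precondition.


Working backward. After the program, not z must hold.
Then branch requires (s or (not w)) and (not z); else branch requires not open.
Before the if: (z -> ((s or (not w)) and (not z))) and ((not z) -> (not open))
Before skip: (z -> ((s or (not w)) and (not z))) and ((not z) -> (not open))
Before e := not z: (z -> ((s or (not w)) and (not z))) and ((not z) -> (not open))
Answer: WP = (z -> ((s or (not w)) and (not z))) and ((not z) -> (not open))


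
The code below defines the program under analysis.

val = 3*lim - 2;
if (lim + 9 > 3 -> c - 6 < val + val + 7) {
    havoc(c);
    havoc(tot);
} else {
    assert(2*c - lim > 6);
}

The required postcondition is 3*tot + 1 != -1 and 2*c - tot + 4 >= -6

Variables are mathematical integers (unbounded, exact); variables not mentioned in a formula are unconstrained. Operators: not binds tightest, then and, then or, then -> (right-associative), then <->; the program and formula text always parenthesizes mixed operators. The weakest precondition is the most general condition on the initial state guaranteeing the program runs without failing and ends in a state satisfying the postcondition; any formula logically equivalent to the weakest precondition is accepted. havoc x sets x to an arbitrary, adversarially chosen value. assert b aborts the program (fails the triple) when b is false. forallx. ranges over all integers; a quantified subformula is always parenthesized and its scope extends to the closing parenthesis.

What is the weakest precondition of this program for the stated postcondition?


Working backward. After the program, the postcondition 3*tot + 1 != -1 and 2*c - tot + 4 >= -6 must hold; in canonical form it is 3*tot != -2 and 2*c >= tot - 10.
Then branch requires forall c_1. (forall tot_1. (3*tot_1 != -2 and 2*c_1 >= tot_1 - 10)); else branch requires 2*c > lim + 6 and 3*tot != -2 and 2*c >= tot - 10.
Before the if: ((lim > -6 -> c < 2*val + 13) -> (forall c_1. (forall tot_1. (3*tot_1 != -2 and 2*c_1 >= tot_1 - 10)))) and ((not (lim > -6 -> c < 2*val + 13)) -> (2*c > lim + 6 and 3*tot != -2 and 2*c >= tot - 10))
Before val := 3*lim - 2: ((lim > -6 -> c < 6*lim + 9) -> (forall c_1. (forall tot_1. (3*tot_1 != -2 and 2*c_1 >= tot_1 - 10)))) and ((not (lim > -6 -> c < 6*lim + 9)) -> (2*c > lim + 6 and 3*tot != -2 and 2*c >= tot - 10))
Answer: WP = ((lim > -6 -> c < 6*lim + 9) -> (forall c_1. (forall tot_1. (3*tot_1 != -2 and 2*c_1 >= tot_1 - 10)))) and ((not (lim > -6 -> c < 6*lim + 9)) -> (2*c > lim + 6 and 3*tot != -2 and 2*c >= tot - 10))


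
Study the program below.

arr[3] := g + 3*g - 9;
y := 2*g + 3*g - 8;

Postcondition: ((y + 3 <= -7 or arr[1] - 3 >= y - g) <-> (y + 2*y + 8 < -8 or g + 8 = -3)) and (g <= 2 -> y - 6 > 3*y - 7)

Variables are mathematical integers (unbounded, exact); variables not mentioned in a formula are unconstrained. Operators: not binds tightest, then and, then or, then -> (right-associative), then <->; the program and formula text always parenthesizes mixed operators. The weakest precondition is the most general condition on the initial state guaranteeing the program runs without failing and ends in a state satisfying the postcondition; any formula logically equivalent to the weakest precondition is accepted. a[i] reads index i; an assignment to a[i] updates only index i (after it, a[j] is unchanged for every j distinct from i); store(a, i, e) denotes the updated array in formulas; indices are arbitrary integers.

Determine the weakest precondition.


Working backward. After the program, the postcondition ((y + 3 <= -7 or arr[1] - 3 >= y - g) <-> (y + 2*y + 8 < -8 or g + 8 = -3)) and (g <= 2 -> y - 6 > 3*y - 7) must hold; in canonical form it is ((y <= -10 or arr[1] + g >= y + 3) <-> (3*y < -16 or g = -11)) and (g <= 2 -> 2*y < 1).
Before y := 2*g + 3*g - 8: ((5*g <= -2 or arr[1] >= 4*g - 5) <-> (15*g < 8 or g = -11)) and (g <= 2 -> 10*g < 17)
Before arr[3] := g + 3*g - 9: ((5*g <= -2 or arr[1] >= 4*g - 5) <-> (15*g < 8 or g = -11)) and (g <= 2 -> 10*g < 17)
Answer: WP = ((5*g <= -2 or arr[1] >= 4*g - 5) <-> (15*g < 8 or g = -11)) and (g <= 2 -> 10*g < 17)


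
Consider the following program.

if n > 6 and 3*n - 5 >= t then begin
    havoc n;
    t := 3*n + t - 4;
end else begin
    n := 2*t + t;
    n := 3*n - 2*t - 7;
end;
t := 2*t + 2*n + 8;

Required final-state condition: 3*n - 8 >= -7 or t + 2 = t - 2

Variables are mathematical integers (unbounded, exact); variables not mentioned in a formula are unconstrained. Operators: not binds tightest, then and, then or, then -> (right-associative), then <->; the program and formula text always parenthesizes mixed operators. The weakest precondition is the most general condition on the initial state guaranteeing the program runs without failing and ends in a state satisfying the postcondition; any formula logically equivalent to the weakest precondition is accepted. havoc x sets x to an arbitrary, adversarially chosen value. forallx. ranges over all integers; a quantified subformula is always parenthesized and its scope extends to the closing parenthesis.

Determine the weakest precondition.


Working backward. After the program, the postcondition 3*n - 8 >= -7 or t + 2 = t - 2 must hold; in canonical form it is 3*n >= 1.
Before t := 2*t + 2*n + 8: 3*n >= 1
Then branch requires forall n_1. 3*n_1 >= 1; else branch requires 21*t >= 22.
Before the if: ((n > 6 and 3*n >= t + 5) -> (forall n_1. 3*n_1 >= 1)) and ((not (n > 6 and 3*n >= t + 5)) -> 21*t >= 22)
Answer: WP = ((n > 6 and 3*n >= t + 5) -> (forall n_1. 3*n_1 >= 1)) and ((not (n > 6 and 3*n >= t + 5)) -> 21*t >= 22)


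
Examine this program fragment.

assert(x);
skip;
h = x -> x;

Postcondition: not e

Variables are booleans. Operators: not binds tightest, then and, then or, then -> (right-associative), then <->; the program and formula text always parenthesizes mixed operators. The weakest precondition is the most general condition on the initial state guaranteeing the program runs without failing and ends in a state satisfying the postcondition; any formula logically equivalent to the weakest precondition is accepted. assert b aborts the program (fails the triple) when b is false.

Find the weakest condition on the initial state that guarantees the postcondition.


Working backward. After the program, not e must hold.
Before h := x -> x: not e
Before skip: not e
Before assert x: x and (not e)
Answer: WP = x and (not e)


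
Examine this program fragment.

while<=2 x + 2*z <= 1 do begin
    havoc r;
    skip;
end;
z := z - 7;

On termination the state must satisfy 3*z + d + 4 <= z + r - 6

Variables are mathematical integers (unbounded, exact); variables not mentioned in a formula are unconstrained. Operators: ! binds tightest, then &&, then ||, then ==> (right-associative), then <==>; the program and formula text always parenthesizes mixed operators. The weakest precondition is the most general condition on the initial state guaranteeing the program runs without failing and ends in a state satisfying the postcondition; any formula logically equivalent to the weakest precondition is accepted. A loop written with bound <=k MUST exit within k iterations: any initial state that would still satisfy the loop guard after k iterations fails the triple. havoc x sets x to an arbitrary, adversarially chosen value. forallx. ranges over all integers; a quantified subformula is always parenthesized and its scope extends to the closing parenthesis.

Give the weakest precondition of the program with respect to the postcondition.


Working backward. After the program, the postcondition 3*z + d + 4 <= z + r - 6 must hold; in canonical form it is d + 2*z <= r - 10.
Before z := z - 7: d + 2*z <= r + 4
Before the loop (bound <=2), unroll the exhaustion recursion (WP_0 = exit-now case; WP_j = one more guarded iteration, up to j = 2):
  WP_0: (!(x + 2*z <= 1)) && d + 2*z <= r + 4
  WP_1: (x + 2*z <= 1 ==> (forall r_1. ((!(x + 2*z <= 1)) && d + 2*z <= r_1 + 4))) && ((!(x + 2*z <= 1)) ==> d + 2*z <= r + 4)
  WP_2: (x + 2*z <= 1 ==> (forall r_2. ((x + 2*z <= 1 ==> (forall r_1. ((!(x + 2*z <= 1)) && d + 2*z <= r_1 + 4))) && ((!(x + 2*z <= 1)) ==> d + 2*z <= r_2 + 4)))) && ((!(x + 2*z <= 1)) ==> d + 2*z <= r + 4)
So before the loop: (x + 2*z <= 1 ==> (forall r_2. ((x + 2*z <= 1 ==> (forall r_1. ((!(x + 2*z <= 1)) && d + 2*z <= r_1 + 4))) && ((!(x + 2*z <= 1)) ==> d + 2*z <= r_2 + 4)))) && ((!(x + 2*z <= 1)) ==> d + 2*z <= r + 4)
Answer: WP = (x + 2*z <= 1 ==> (forall r_2. ((x + 2*z <= 1 ==> (forall r_1. ((!(x + 2*z <= 1)) && d + 2*z <= r_1 + 4))) && ((!(x + 2*z <= 1)) ==> d + 2*z <= r_2 + 4)))) && ((!(x + 2*z <= 1)) ==> d + 2*z <= r + 4)


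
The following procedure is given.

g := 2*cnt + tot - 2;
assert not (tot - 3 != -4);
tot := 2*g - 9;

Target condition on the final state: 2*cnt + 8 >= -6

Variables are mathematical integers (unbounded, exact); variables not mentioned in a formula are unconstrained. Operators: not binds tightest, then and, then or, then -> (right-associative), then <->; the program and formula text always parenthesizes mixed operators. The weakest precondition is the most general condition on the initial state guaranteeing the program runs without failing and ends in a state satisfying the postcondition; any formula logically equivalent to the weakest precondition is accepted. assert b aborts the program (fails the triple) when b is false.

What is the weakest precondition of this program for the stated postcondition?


Working backward. After the program, the postcondition 2*cnt + 8 >= -6 must hold; in canonical form it is 2*cnt >= -14.
Before tot := 2*g - 9: 2*cnt >= -14
Before assert not (tot - 3 != -4): (not (tot != -1)) and 2*cnt >= -14
Before g := 2*cnt + tot - 2: (not (tot != -1)) and 2*cnt >= -14
Answer: WP = (not (tot != -1)) and 2*cnt >= -14


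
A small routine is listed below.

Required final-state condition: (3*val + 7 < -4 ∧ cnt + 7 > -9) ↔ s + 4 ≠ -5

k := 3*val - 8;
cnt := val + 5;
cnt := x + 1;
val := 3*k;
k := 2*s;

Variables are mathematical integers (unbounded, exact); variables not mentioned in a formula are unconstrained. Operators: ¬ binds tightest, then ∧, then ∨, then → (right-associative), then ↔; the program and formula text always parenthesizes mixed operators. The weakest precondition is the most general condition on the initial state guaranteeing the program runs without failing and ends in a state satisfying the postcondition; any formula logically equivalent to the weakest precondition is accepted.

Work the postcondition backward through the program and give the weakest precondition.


Working backward. After the program, the postcondition (3*val + 7 < -4 ∧ cnt + 7 > -9) ↔ s + 4 ≠ -5 must hold; in canonical form it is (3*val < -11 ∧ cnt > -16) ↔ s ≠ -9.
Before k := 2*s: (3*val < -11 ∧ cnt > -16) ↔ s ≠ -9
Before val := 3*k: (9*k < -11 ∧ cnt > -16) ↔ s ≠ -9
Before cnt := x + 1: (9*k < -11 ∧ x > -17) ↔ s ≠ -9
Before cnt := val + 5: (9*k < -11 ∧ x > -17) ↔ s ≠ -9
Before k := 3*val - 8: (27*val < 61 ∧ x > -17) ↔ s ≠ -9
Answer: WP = (27*val < 61 ∧ x > -17) ↔ s ≠ -9


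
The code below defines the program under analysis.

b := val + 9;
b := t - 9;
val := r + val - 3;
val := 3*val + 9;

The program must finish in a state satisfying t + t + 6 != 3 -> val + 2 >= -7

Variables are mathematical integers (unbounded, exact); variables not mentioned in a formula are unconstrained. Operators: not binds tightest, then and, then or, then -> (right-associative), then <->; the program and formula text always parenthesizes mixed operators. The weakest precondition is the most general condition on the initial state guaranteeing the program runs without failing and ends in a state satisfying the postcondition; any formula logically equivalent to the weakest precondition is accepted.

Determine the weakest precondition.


Working backward. After the program, the postcondition t + t + 6 != 3 -> val + 2 >= -7 must hold; in canonical form it is 2*t != -3 -> val >= -9.
Before val := 3*val + 9: 2*t != -3 -> 3*val >= -18
Before val := r + val - 3: 2*t != -3 -> 3*r + 3*val >= -9
Before b := t - 9: 2*t != -3 -> 3*r + 3*val >= -9
Before b := val + 9: 2*t != -3 -> 3*r + 3*val >= -9
Answer: WP = 2*t != -3 -> 3*r + 3*val >= -9


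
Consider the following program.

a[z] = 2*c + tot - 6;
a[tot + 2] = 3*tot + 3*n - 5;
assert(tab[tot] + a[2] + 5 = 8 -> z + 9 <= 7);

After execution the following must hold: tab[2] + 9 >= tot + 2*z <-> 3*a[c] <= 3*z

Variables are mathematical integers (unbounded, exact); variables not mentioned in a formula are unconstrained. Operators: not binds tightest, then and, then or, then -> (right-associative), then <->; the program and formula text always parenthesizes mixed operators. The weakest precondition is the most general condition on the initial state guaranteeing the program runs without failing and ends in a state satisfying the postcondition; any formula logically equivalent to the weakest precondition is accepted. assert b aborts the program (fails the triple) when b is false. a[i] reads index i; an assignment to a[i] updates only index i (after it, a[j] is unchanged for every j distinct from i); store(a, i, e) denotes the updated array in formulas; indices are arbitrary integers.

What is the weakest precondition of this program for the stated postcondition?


Working backward. After the program, the postcondition tab[2] + 9 >= tot + 2*z <-> 3*a[c] <= 3*z must hold; in canonical form it is tab[2] >= tot + 2*z - 9 <-> 3*a[c] <= 3*z.
Before assert tab[tot] + a[2] + 5 = 8 -> z + 9 <= 7: (a[2] + tab[tot] = 3 -> z <= -2) and (tab[2] >= tot + 2*z - 9 <-> 3*a[c] <= 3*z)
Before a[tot + 2] := 3*tot + 3*n - 5: (tab[tot] + store(a, tot + 2, 3*n + 3*tot - 5)[2] = 3 -> z <= -2) and (tab[2] >= tot + 2*z - 9 <-> 3*store(a, tot + 2, 3*n + 3*tot - 5)[c] <= 3*z)
Before a[z] := 2*c + tot - 6: (tab[tot] + store(store(a, z, 2*c + tot - 6), tot + 2, 3*n + 3*tot - 5)[2] = 3 -> z <= -2) and (tab[2] >= tot + 2*z - 9 <-> 3*store(store(a, z, 2*c + tot - 6), tot + 2, 3*n + 3*tot - 5)[c] <= 3*z)
Answer: WP = (tab[tot] + store(store(a, z, 2*c + tot - 6), tot + 2, 3*n + 3*tot - 5)[2] = 3 -> z <= -2) and (tab[2] >= tot + 2*z - 9 <-> 3*store(store(a, z, 2*c + tot - 6), tot + 2, 3*n + 3*tot - 5)[c] <= 3*z)


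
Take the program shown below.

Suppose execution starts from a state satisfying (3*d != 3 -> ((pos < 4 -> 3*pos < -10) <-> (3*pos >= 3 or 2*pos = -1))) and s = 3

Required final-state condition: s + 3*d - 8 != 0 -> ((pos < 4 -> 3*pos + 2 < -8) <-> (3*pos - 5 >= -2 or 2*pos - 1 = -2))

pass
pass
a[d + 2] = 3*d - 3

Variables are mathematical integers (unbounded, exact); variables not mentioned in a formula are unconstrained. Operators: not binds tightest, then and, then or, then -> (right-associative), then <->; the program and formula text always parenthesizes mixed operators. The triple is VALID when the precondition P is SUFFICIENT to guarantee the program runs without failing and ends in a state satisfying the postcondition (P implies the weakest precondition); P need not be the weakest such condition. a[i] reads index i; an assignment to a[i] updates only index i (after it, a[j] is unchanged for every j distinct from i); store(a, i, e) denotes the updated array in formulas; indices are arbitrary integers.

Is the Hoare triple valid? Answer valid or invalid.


Working backward. After the program, the postcondition s + 3*d - 8 != 0 -> ((pos < 4 -> 3*pos + 2 < -8) <-> (3*pos - 5 >= -2 or 2*pos - 1 = -2)) must hold; in canonical form it is 3*d + s != 8 -> ((pos < 4 -> 3*pos < -10) <-> (3*pos >= 3 or 2*pos = -1)).
Before a[d + 2] := 3*d - 3: 3*d + s != 8 -> ((pos < 4 -> 3*pos < -10) <-> (3*pos >= 3 or 2*pos = -1))
Before skip: 3*d + s != 8 -> ((pos < 4 -> 3*pos < -10) <-> (3*pos >= 3 or 2*pos = -1))
Before skip: 3*d + s != 8 -> ((pos < 4 -> 3*pos < -10) <-> (3*pos >= 3 or 2*pos = -1))
The weakest precondition is 3*d + s != 8 -> ((pos < 4 -> 3*pos < -10) <-> (3*pos >= 3 or 2*pos = -1)).
Check whether (3*d != 3 -> ((pos < 4 -> 3*pos < -10) <-> (3*pos >= 3 or 2*pos = -1))) and s = 3 implies it.
Countermodel: at the initial state d = 1, pos = -4, s = 3, the precondition holds but the weakest precondition fails.
Answer: invalid


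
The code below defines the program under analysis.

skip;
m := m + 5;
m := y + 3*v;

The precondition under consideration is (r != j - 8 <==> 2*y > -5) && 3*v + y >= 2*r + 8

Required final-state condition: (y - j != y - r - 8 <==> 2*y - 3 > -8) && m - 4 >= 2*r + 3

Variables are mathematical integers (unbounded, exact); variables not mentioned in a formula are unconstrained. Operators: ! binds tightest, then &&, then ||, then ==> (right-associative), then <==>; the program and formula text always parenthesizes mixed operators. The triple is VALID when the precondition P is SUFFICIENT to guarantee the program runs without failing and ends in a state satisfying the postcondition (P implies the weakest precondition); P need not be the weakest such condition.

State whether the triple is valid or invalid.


Working backward. After the program, the postcondition (y - j != y - r - 8 <==> 2*y - 3 > -8) && m - 4 >= 2*r + 3 must hold; in canonical form it is (r != j - 8 <==> 2*y > -5) && m >= 2*r + 7.
Before m := y + 3*v: (r != j - 8 <==> 2*y > -5) && 3*v + y >= 2*r + 7
Before m := m + 5: (r != j - 8 <==> 2*y > -5) && 3*v + y >= 2*r + 7
Before skip: (r != j - 8 <==> 2*y > -5) && 3*v + y >= 2*r + 7
The weakest precondition is (r != j - 8 <==> 2*y > -5) && 3*v + y >= 2*r + 7.
Check whether (r != j - 8 <==> 2*y > -5) && 3*v + y >= 2*r + 8 implies it.
Every state satisfying the precondition satisfies the weakest precondition: the implication holds.
Answer: valid


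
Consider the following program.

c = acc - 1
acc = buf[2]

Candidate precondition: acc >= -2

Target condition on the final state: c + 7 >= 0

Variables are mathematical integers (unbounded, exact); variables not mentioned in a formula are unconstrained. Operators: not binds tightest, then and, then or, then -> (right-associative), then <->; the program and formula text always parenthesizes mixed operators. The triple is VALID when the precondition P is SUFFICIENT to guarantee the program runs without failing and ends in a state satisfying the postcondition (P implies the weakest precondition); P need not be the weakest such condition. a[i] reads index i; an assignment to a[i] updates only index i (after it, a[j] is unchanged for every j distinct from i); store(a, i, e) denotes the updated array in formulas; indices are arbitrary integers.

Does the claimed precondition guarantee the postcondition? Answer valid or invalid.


Working backward. After the program, the postcondition c + 7 >= 0 must hold; in canonical form it is c >= -7.
Before acc := buf[2]: c >= -7
Before c := acc - 1: acc >= -6
The weakest precondition is acc >= -6.
Check whether acc >= -2 implies it.
Every state satisfying the precondition satisfies the weakest precondition: the implication holds.
Answer: valid


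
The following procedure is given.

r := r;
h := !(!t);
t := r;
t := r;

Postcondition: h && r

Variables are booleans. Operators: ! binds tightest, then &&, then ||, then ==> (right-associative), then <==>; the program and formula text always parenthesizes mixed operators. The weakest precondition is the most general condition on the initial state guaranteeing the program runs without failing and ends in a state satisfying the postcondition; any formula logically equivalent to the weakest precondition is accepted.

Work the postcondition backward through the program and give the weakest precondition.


Working backward. After the program, h && r must hold.
Before t := r: h && r
Before t := r: h && r
Before h := !(!t): t && r
Before r := r: t && r
Answer: WP = t && r


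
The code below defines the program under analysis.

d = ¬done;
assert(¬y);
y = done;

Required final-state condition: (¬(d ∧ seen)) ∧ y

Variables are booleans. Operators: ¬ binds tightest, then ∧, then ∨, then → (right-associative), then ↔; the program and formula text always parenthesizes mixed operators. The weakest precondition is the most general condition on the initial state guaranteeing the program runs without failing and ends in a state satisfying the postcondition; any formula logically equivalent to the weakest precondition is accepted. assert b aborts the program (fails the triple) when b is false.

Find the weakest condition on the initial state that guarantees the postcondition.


Working backward. After the program, (¬(d ∧ seen)) ∧ y must hold.
Before y := done: (¬(d ∧ seen)) ∧ done
Before assert ¬y: (¬y) ∧ (¬(d ∧ seen)) ∧ done
Before d := ¬done: (¬y) ∧ (¬((¬done) ∧ seen)) ∧ done
Answer: WP = (¬y) ∧ (¬((¬done) ∧ seen)) ∧ done


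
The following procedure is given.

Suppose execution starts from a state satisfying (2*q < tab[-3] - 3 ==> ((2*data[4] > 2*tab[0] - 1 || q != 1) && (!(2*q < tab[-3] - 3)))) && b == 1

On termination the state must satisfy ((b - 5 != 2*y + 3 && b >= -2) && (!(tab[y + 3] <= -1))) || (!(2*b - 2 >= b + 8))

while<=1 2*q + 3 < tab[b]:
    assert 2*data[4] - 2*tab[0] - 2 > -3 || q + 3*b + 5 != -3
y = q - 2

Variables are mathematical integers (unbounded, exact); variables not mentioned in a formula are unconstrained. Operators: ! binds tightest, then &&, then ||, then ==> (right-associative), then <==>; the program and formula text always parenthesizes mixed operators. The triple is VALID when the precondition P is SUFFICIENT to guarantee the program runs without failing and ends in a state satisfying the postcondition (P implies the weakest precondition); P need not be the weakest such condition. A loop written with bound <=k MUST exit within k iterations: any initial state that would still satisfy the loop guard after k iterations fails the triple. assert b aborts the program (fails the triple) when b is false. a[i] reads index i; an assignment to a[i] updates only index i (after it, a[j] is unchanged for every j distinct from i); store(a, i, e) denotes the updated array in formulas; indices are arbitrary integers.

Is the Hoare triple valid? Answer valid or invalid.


Working backward. After the program, the postcondition ((b - 5 != 2*y + 3 && b >= -2) && (!(tab[y + 3] <= -1))) || (!(2*b - 2 >= b + 8)) must hold; in canonical form it is (b != 2*y + 8 && b >= -2 && (!(tab[y + 3] <= -1))) || (!(b >= 10)).
Before y := q - 2: (b != 2*q + 4 && b >= -2 && (!(tab[q + 1] <= -1))) || (!(b >= 10))
Before the loop (bound <=1), unroll the exhaustion recursion (WP_0 = exit-now case; WP_j = one more guarded iteration, up to j = 1):
  WP_0: (!(2*q < tab[b] - 3)) && ((b != 2*q + 4 && b >= -2 && (!(tab[q + 1] <= -1))) || (!(b >= 10)))
  WP_1: (2*q < tab[b] - 3 ==> ((2*data[4] > 2*tab[0] - 1 || 3*b + q != -8) && (!(2*q < tab[b] - 3)) && ((b != 2*q + 4 && b >= -2 && (!(tab[q + 1] <= -1))) || (!(b >= 10))))) && ((!(2*q < tab[b] - 3)) ==> ((b != 2*q + 4 && b >= -2 && (!(tab[q + 1] <= -1))) || (!(b >= 10))))
So before the loop: (2*q < tab[b] - 3 ==> ((2*data[4] > 2*tab[0] - 1 || 3*b + q != -8) && (!(2*q < tab[b] - 3)) && ((b != 2*q + 4 && b >= -2 && (!(tab[q + 1] <= -1))) || (!(b >= 10))))) && ((!(2*q < tab[b] - 3)) ==> ((b != 2*q + 4 && b >= -2 && (!(tab[q + 1] <= -1))) || (!(b >= 10))))
The weakest precondition is (2*q < tab[b] - 3 ==> ((2*data[4] > 2*tab[0] - 1 || 3*b + q != -8) && (!(2*q < tab[b] - 3)) && ((b != 2*q + 4 && b >= -2 && (!(tab[q + 1] <= -1))) || (!(b >= 10))))) && ((!(2*q < tab[b] - 3)) ==> ((b != 2*q + 4 && b >= -2 && (!(tab[q + 1] <= -1))) || (!(b >= 10)))).
Check whether (2*q < tab[-3] - 3 ==> ((2*data[4] > 2*tab[0] - 1 || q != 1) && (!(2*q < tab[-3] - 3)))) && b == 1 implies it.
Countermodel: at the initial state b = 1, data = {[-3] = 0, [0] = 0, [1] = 0, [4] = 0, elsewhere 0}, q = 0, tab = {[-3] = 0, [0] = 4, [1] = 4, [4] = 4, elsewhere 4}, the precondition holds but the weakest precondition fails.
Answer: invalid


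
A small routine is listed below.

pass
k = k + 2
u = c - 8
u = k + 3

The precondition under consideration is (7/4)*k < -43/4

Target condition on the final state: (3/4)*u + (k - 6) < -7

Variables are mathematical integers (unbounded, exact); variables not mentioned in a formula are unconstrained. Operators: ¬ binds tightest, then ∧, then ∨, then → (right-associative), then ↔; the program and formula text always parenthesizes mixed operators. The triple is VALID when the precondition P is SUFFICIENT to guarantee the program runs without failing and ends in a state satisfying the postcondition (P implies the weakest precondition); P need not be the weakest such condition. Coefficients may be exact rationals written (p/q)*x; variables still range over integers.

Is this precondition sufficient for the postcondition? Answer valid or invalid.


Working backward. After the program, the postcondition (3/4)*u + (k - 6) < -7 must hold; in canonical form it is k + (3/4)*u < -1.
Before u := k + 3: (7/4)*k < -13/4
Before u := c - 8: (7/4)*k < -13/4
Before k := k + 2: (7/4)*k < -27/4
Before skip: (7/4)*k < -27/4
The weakest precondition is (7/4)*k < -27/4.
Check whether (7/4)*k < -43/4 implies it.
Every state satisfying the precondition satisfies the weakest precondition: the implication holds.
Answer: valid


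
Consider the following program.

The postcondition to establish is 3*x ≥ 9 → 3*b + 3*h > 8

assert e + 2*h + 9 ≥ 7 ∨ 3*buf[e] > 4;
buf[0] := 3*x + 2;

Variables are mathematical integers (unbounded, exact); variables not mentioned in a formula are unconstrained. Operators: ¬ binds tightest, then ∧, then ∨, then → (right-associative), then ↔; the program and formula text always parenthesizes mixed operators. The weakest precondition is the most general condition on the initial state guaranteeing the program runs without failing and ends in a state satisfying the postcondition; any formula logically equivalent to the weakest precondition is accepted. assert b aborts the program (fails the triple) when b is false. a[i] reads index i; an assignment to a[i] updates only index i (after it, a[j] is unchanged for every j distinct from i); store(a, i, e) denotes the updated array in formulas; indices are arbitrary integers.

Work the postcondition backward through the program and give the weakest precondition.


Working backward. After the program, 3*x ≥ 9 → 3*b + 3*h > 8 must hold.
Before buf[0] := 3*x + 2: 3*x ≥ 9 → 3*b + 3*h > 8
Before assert e + 2*h + 9 ≥ 7 ∨ 3*buf[e] > 4: (e + 2*h ≥ -2 ∨ 3*buf[e] > 4) ∧ (3*x ≥ 9 → 3*b + 3*h > 8)
Answer: WP = (e + 2*h ≥ -2 ∨ 3*buf[e] > 4) ∧ (3*x ≥ 9 → 3*b + 3*h > 8)


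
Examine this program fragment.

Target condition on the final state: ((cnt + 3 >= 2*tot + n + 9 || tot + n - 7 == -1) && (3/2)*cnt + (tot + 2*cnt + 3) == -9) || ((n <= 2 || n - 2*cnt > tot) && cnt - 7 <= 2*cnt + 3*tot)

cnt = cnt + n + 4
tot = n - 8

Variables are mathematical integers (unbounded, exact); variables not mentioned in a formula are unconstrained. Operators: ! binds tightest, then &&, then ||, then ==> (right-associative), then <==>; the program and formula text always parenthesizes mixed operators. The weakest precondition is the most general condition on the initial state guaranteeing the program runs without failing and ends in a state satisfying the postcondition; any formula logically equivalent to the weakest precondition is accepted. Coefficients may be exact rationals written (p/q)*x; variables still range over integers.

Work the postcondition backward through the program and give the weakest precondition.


Working backward. After the program, the postcondition ((cnt + 3 >= 2*tot + n + 9 || tot + n - 7 == -1) && (3/2)*cnt + (tot + 2*cnt + 3) == -9) || ((n <= 2 || n - 2*cnt > tot) && cnt - 7 <= 2*cnt + 3*tot) must hold; in canonical form it is ((cnt >= n + 2*tot + 6 || n + tot == 6) && (7/2)*cnt + tot == -12) || ((n <= 2 || n > 2*cnt + tot) && cnt + 3*tot >= -7).
Before tot := n - 8: ((cnt >= 3*n - 10 || 2*n == 14) && (7/2)*cnt + n == -4) || ((n <= 2 || 2*cnt < 8) && cnt + 3*n >= 17)
Before cnt := cnt + n + 4: ((cnt >= 2*n - 14 || 2*n == 14) && (7/2)*cnt + (9/2)*n == -18) || ((n <= 2 || 2*cnt + 2*n < 0) && cnt + 4*n >= 13)
Answer: WP = ((cnt >= 2*n - 14 || 2*n == 14) && (7/2)*cnt + (9/2)*n == -18) || ((n <= 2 || 2*cnt + 2*n < 0) && cnt + 4*n >= 13)
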